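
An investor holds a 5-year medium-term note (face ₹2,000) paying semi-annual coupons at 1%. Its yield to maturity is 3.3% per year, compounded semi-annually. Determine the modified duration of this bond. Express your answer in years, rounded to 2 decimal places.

4.80 years

Periodic yield y = 0.0165. First find Macaulay duration:
  t   CF        PV=CF/(1+0.0165)^t    t·PV
  1        10.00         9.8377         9.8377
  2        10.00         9.6780        19.3560
  3        10.00         9.5209        28.5627
  4        10.00         9.3664        37.4654
  5        10.00         9.2143        46.0716
  6        10.00         9.0647        54.3885
  7        10.00         8.9176        62.4232
  8        10.00         8.7729        70.1828
  9        10.00         8.6305        77.6741
  10    2,010.00     1,706.5626    17,065.6262
  Σ                  1,789.5655    17,471.5881
P = 1,789.5655; Macaulay duration = 17,471.5881 / 1,789.5655 = 9.76303 half-year periods = 4.88152 years.
Modified duration = D_Mac / (1 + y) = 4.88152 / 1.0165 = 4.80228 years.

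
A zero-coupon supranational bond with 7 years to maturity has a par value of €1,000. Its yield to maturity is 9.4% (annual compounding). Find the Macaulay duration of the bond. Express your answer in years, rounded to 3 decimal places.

7.000 years

A zero-coupon bond has a single cash flow at maturity, so its Macaulay duration equals its maturity: 7 years.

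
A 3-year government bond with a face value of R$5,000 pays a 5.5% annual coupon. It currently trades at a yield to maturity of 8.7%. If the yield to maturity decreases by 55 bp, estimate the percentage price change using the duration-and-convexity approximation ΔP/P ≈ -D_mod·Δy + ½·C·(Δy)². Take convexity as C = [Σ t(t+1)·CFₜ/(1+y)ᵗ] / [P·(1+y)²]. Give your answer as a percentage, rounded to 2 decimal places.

With y = 0.087:
  t   CF        PV=CF/(1+0.087)^t    t·PV        t(t+1)·PV
  1       275.00       252.9899       252.9899         505.9798
  2       275.00       232.7414       465.4828       1,396.4483
  3     5,275.00     4,107.0863    12,321.2590      49,285.0360
  Σ                  4,592.8176    13,039.7316      51,187.4640
P = 4,592.8176; D_Mac = 2.83916 yrs; D_mod = 2.61192 yrs; C = 9.43247.
Duration effect: -2.61192 × (-0.0055) = +0.014366
Convexity effect: 0.5 × 9.43247 × (-0.0055)² = +0.0001427
ΔP/P ≈ +0.014366 + 0.0001427 = +0.014508 = +1.4508%.

+1.45%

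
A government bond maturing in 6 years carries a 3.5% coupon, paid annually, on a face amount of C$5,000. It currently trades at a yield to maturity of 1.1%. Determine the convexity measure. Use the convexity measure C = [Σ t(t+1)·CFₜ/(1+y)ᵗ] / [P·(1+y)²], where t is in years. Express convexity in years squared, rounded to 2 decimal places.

36.99

With y = 0.011:
  t   CF        PV=CF/(1+0.011)^t    t·PV        t(t+1)·PV
  1       175.00       173.0959       173.0959         346.1919
  2       175.00       171.2126       342.4252       1,027.2756
  3       175.00       169.3498       508.0493       2,032.1971
  4       175.00       167.5072       670.0287       3,350.1436
  5       175.00       165.6846       828.4232       4,970.5395
  6     5,175.00     4,846.2233    29,077.3398     203,541.3783
  Σ                  5,693.0734    31,599.3621     215,267.7259
P = 5,693.0734.
Convexity = Σ t(t+1)·PV / [P·(1+y)²] = 215,267.7259 / (5,693.0734 × 1.022121) = 36.99388.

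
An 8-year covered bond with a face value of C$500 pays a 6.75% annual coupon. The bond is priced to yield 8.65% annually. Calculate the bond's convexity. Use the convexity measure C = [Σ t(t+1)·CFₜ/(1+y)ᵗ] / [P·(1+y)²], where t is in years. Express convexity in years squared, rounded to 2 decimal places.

With y = 0.0865:
  t   CF        PV=CF/(1+0.0865)^t    t·PV        t(t+1)·PV
  1        33.75        31.0630        31.0630          62.1261
  2        33.75        28.5900        57.1800         171.5401
  3        33.75        26.3139        78.9416         315.7663
  4        33.75        24.2189        96.8757         484.3785
  5        33.75        22.2908       111.4539         668.7232
  6        33.75        20.5161       123.0968         861.6774
  7        33.75        18.8828       132.1794       1,057.4350
  8       533.75       274.8527     2,198.8218      19,789.3960
  Σ                    446.7282     2,829.6121      23,411.0426
P = 446.7282.
Convexity = Σ t(t+1)·PV / [P·(1+y)²] = 23,411.0426 / (446.7282 × 1.180482) = 44.39335.

44.39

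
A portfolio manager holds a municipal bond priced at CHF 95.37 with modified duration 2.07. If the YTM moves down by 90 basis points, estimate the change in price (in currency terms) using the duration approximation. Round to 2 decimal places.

Duration approximation: ΔP/P ≈ -D_mod · Δy = -2.07 × (-0.009) = +0.018630.
ΔP ≈ 95.37 × (+0.018630) = +1.7767431.

+CHF 1.78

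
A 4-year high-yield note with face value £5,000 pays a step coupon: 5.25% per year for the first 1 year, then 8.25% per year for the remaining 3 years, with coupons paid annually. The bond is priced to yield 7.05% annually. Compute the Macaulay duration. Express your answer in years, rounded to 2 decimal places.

3.65 years

Periodic yield y = 0.0705. Discount each cash flow and weight by its year:
  t   CF        PV=CF/(1+0.0705)^t    t·PV
  1       262.50       245.2125       245.2125
  2       412.50       359.9570       719.9140
  3       412.50       336.2513     1,008.7538
  4     5,412.50     4,121.4613    16,485.8451
  Σ                  5,062.8820    18,459.7254
Price P = Σ PV = 5,062.8820.
Macaulay duration = Σ(t·PV) / P = 18,459.7254 / 5,062.8820 = 3.64609 years.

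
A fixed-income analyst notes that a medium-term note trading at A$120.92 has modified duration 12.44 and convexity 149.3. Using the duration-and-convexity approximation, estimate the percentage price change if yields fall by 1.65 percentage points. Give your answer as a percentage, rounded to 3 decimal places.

+22.558%

Duration effect: -D_mod·Δy = -12.44 × (-0.0165) = +0.205260
Convexity effect: ½·C·(Δy)² = 0.5 × 149.3 × (-0.0165)² = +0.0203234625
ΔP/P ≈ +0.205260 + 0.0203234625 = +0.2255834625
= +22.55834625%.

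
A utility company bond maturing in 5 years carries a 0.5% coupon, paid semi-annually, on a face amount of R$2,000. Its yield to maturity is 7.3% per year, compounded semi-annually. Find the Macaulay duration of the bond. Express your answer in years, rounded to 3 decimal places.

Periodic yield y = 0.0365. Discount each cash flow and weight by its period:
  t   CF        PV=CF/(1+0.0365)^t    t·PV
  1         5.00         4.8239         4.8239
  2         5.00         4.6541         9.3081
  3         5.00         4.4902        13.4705
  4         5.00         4.3320        17.3282
  5         5.00         4.1795        20.8975
  6         5.00         4.0323        24.1939
  7         5.00         3.8903        27.2322
  8         5.00         3.7533        30.0266
  9         5.00         3.6211        32.5903
  10    2,005.00     1,400.9457    14,009.4573
  Σ                  1,438.7225    14,189.3285
Price P = Σ PV = 1,438.7225.
Macaulay duration = Σ(t·PV) / P = 14,189.3285 / 1,438.7225 = 9.86245 half-year periods.
In years: 9.86245 / 2 = 4.93122 years.

4.931 years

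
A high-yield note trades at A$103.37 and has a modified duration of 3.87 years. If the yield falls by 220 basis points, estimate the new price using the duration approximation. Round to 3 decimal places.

Duration approximation: ΔP/P ≈ -D_mod · Δy = -3.87 × (-0.022) = +0.085140.
New price ≈ 103.37 × (1 + 0.085140) = 112.1709218.

A$112.171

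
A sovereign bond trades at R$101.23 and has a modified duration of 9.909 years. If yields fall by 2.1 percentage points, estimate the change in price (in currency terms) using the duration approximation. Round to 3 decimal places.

Duration approximation: ΔP/P ≈ -D_mod · Δy = -9.909 × (-0.021) = +0.208089.
ΔP ≈ 101.23 × (+0.208089) = +21.06484947.

+R$21.065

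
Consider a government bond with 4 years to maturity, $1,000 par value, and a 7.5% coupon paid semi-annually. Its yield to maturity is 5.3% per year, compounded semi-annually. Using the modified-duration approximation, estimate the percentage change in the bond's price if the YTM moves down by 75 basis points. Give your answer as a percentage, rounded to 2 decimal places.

+2.59%

Periodic yield y = 0.0265. Modified duration first:
  t   CF        PV=CF/(1+0.0265)^t    t·PV
  1        37.50        36.5319        36.5319
  2        37.50        35.5888        71.1776
  3        37.50        34.6700       104.0101
  4        37.50        33.7750       135.1000
  5        37.50        32.9031       164.5154
  6        37.50        32.0537       192.3219
  7        37.50        31.2262       218.5831
  8     1,037.50       841.6208     6,732.9666
  Σ                  1,078.3695     7,655.2067
P = 1,078.3695; D_Mac = 7.09887 half-year periods = 3.54944 yrs; D_mod = 3.54944/(1+0.0265) = 3.45780 yrs.
ΔP/P ≈ -D_mod · Δy = -3.45780 × (-0.0075) = +0.025934 = +2.5934%.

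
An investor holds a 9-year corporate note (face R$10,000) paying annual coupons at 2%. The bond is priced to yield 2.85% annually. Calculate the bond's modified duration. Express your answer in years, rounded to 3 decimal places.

Periodic yield y = 0.0285. First find Macaulay duration:
  t   CF        PV=CF/(1+0.0285)^t    t·PV
  1       200.00       194.4579       194.4579
  2       200.00       189.0695       378.1389
  3       200.00       183.8303       551.4909
  4       200.00       178.7363       714.9453
  5       200.00       173.7835       868.9175
  6       200.00       168.9679     1,013.8074
  7       200.00       164.2858     1,150.0003
  8       200.00       159.7334     1,277.8669
  9    10,200.00     7,920.6625    71,285.9624
  Σ                  9,333.5270    77,435.5875
P = 9,333.5270; Macaulay duration = 77,435.5875 / 9,333.5270 = 8.29650 years.
Modified duration = D_Mac / (1 + y) = 8.29650 / 1.0285 = 8.06660 years.

8.067 years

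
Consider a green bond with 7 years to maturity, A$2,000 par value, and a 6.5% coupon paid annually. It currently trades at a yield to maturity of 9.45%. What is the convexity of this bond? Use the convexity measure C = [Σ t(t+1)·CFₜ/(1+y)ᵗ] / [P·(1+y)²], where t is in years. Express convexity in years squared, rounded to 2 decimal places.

35.66

With y = 0.0945:
  t   CF        PV=CF/(1+0.0945)^t    t·PV        t(t+1)·PV
  1       130.00       118.7757       118.7757         237.5514
  2       130.00       108.5205       217.0410         651.1231
  3       130.00        99.1508       297.4523       1,189.8091
  4       130.00        90.5900       362.3600       1,811.8001
  5       130.00        82.7684       413.8420       2,483.0518
  6       130.00        75.6221       453.7326       3,176.1284
  7     2,130.00     1,132.0595     7,924.4163      63,395.3303
  Σ                  1,707.4869     9,787.6199      72,944.7942
P = 1,707.4869.
Convexity = Σ t(t+1)·PV / [P·(1+y)²] = 72,944.7942 / (1,707.4869 × 1.197930) = 35.66197.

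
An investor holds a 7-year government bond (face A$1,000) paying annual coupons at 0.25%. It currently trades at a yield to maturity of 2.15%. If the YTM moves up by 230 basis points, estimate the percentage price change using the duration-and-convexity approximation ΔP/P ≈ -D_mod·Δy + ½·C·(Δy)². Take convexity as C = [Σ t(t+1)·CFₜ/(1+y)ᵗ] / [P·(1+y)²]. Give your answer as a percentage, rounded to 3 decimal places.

With y = 0.0215:
  t   CF        PV=CF/(1+0.0215)^t    t·PV        t(t+1)·PV
  1         2.50         2.4474         2.4474           4.8948
  2         2.50         2.3959         4.7917          14.3752
  3         2.50         2.3454         7.0363          28.1453
  4         2.50         2.2961         9.1843          45.9215
  5         2.50         2.2478        11.2388          67.4325
  6         2.50         2.2004        13.2026          92.4185
  7     1,002.50       863.8051     6,046.6360      48,373.0879
  Σ                    877.7381     6,094.5371      48,626.2758
P = 877.7381; D_Mac = 6.94346 yrs; D_mod = 6.79732 yrs; C = 53.09203.
Duration effect: -6.79732 × (+0.023) = -0.156338
Convexity effect: 0.5 × 53.09203 × (0.023)² = +0.0140428
ΔP/P ≈ -0.156338 + 0.0140428 = -0.142295 = -14.2295%.

-14.230%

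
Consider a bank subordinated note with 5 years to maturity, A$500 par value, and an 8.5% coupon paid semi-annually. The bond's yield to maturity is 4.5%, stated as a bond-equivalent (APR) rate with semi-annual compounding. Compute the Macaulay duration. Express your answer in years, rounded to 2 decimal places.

Periodic yield y = 0.0225. Discount each cash flow and weight by its period:
  t   CF        PV=CF/(1+0.0225)^t    t·PV
  1        21.25        20.7824        20.7824
  2        21.25        20.3251        40.6502
  3        21.25        19.8778        59.6335
  4        21.25        19.4404        77.7617
  5        21.25        19.0126        95.0632
  6        21.25        18.5943       111.5656
  7        21.25        18.1851       127.2957
  8        21.25        17.7849       142.2795
  9        21.25        17.3936       156.5423
  10      521.25       417.2659     4,172.6591
  Σ                    588.6622     5,004.2331
Price P = Σ PV = 588.6622.
Macaulay duration = Σ(t·PV) / P = 5,004.2331 / 588.6622 = 8.50103 half-year periods.
In years: 8.50103 / 2 = 4.25051 years.

4.25 years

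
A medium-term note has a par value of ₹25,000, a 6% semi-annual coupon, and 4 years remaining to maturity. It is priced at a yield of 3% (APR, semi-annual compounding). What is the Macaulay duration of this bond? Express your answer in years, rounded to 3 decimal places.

3.639 years

Periodic yield y = 0.015. Discount each cash flow and weight by its period:
  t   CF        PV=CF/(1+0.015)^t    t·PV
  1       750.00       738.9163       738.9163
  2       750.00       727.9963     1,455.9926
  3       750.00       717.2377     2,151.7132
  4       750.00       706.6382     2,826.5527
  5       750.00       696.1952     3,480.9762
  6       750.00       685.9066     4,115.4399
  7       750.00       675.7701     4,730.3907
  8    25,750.00    22,858.5614   182,868.4915
  Σ                 27,807.2219   202,368.4730
Price P = Σ PV = 27,807.2219.
Macaulay duration = Σ(t·PV) / P = 202,368.4730 / 27,807.2219 = 7.27755 half-year periods.
In years: 7.27755 / 2 = 3.63878 years.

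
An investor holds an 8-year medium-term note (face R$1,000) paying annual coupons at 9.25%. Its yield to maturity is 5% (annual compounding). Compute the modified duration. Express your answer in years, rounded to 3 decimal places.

5.942 years

Periodic yield y = 0.05. First find Macaulay duration:
  t   CF        PV=CF/(1+0.05)^t    t·PV
  1        92.50        88.0952        88.0952
  2        92.50        83.9002       167.8005
  3        92.50        79.9050       239.7149
  4        92.50        76.1000       304.3999
  5        92.50        72.4762       362.3809
  6        92.50        69.0249       414.1495
  7        92.50        65.7380       460.1662
  8     1,092.50       739.4470     5,915.5760
  Σ                  1,274.6865     7,952.2831
P = 1,274.6865; Macaulay duration = 7,952.2831 / 1,274.6865 = 6.23862 years.
Modified duration = D_Mac / (1 + y) = 6.23862 / 1.05 = 5.94154 years.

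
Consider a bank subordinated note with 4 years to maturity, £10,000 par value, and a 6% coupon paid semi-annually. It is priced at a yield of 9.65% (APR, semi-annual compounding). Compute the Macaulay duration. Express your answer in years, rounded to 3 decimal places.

Periodic yield y = 0.04825. Discount each cash flow and weight by its period:
  t   CF        PV=CF/(1+0.04825)^t    t·PV
  1       300.00       286.1913       286.1913
  2       300.00       273.0181       546.0363
  3       300.00       260.4514       781.3541
  4       300.00       248.4630       993.8521
  5       300.00       237.0265     1,185.1325
  6       300.00       226.1164     1,356.6983
  7       300.00       215.7084     1,509.9591
  8    10,300.00     7,065.0991    56,520.7926
  Σ                  8,812.0742    63,180.0163
Price P = Σ PV = 8,812.0742.
Macaulay duration = Σ(t·PV) / P = 63,180.0163 / 8,812.0742 = 7.16971 half-year periods.
In years: 7.16971 / 2 = 3.58485 years.

3.585 years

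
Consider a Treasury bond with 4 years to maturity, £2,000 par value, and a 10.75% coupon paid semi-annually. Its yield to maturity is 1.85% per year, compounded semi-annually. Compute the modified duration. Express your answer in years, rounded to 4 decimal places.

3.4227 years

Periodic yield y = 0.00925. First find Macaulay duration:
  t   CF        PV=CF/(1+0.00925)^t    t·PV
  1       107.50       106.5147       106.5147
  2       107.50       105.5385       211.0770
  3       107.50       104.5712       313.7137
  4       107.50       103.6128       414.4512
  5       107.50       102.6632       513.3159
  6       107.50       101.7222       610.3334
  7       107.50       100.7899       705.5295
  8     2,107.50     1,957.8414    15,662.7316
  Σ                  2,683.2541    18,537.6671
P = 2,683.2541; Macaulay duration = 18,537.6671 / 2,683.2541 = 6.90865 half-year periods = 3.45433 years.
Modified duration = D_Mac / (1 + y) = 3.45433 / 1.00925 = 3.42267 years.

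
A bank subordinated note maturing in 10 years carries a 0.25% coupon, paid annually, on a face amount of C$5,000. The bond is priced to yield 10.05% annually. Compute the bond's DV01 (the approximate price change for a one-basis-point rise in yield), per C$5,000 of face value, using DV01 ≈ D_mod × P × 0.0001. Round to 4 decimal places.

Periodic yield y = 0.1005.
  t   CF        PV=CF/(1+0.1005)^t    t·PV
  1        12.50        11.3585        11.3585
  2        12.50        10.3212        20.6424
  3        12.50         9.3786        28.1359
  4        12.50         8.5222        34.0887
  5        12.50         7.7439        38.7195
  6        12.50         7.0367        42.2203
  7        12.50         6.3941        44.7587
  8        12.50         5.8102        46.4814
  9        12.50         5.2796        47.5162
  10    5,012.50     1,923.7734    19,237.7341
  Σ                  1,995.6184    19,551.6557
P = 1,995.6184; D_Mac = 9.79729 yrs; D_mod = 8.90258 yrs.
DV01 ≈ 8.90258 × 1,995.6184 × 0.0001 = 1.776616.

C$1.7766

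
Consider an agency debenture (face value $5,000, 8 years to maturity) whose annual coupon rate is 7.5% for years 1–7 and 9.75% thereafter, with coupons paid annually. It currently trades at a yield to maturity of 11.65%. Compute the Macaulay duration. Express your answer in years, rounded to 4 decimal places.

6.0821 years

Periodic yield y = 0.1165. Discount each cash flow and weight by its year:
  t   CF        PV=CF/(1+0.1165)^t    t·PV
  1       375.00       335.8710       335.8710
  2       375.00       300.8249       601.6498
  3       375.00       269.4357       808.3070
  4       375.00       241.3217       965.2868
  5       375.00       216.1412     1,080.7062
  6       375.00       193.5882     1,161.5293
  7       375.00       173.3885     1,213.7192
  8     5,487.50     2,272.5043    18,180.0344
  Σ                  4,003.0755    24,347.1037
Price P = Σ PV = 4,003.0755.
Macaulay duration = Σ(t·PV) / P = 24,347.1037 / 4,003.0755 = 6.08210 years.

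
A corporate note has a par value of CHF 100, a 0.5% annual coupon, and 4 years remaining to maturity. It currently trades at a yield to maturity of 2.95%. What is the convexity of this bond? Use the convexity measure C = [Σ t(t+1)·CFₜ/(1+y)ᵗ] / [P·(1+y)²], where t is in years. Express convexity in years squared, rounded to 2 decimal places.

With y = 0.0295:
  t   CF        PV=CF/(1+0.0295)^t    t·PV        t(t+1)·PV
  1         0.50         0.4857         0.4857           0.9713
  2         0.50         0.4718         0.9435           2.8305
  3         0.50         0.4582         1.3747           5.4989
  4       100.50        89.4665       357.8662       1,789.3309
  Σ                     90.8822       360.6701       1,798.6316
P = 90.8822.
Convexity = Σ t(t+1)·PV / [P·(1+y)²] = 1,798.6316 / (90.8822 × 1.059870) = 18.67285.

18.67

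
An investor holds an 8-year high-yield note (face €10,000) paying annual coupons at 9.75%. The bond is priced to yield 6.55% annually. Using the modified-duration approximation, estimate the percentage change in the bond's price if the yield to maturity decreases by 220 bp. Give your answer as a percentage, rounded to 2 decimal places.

+12.59%

Periodic yield y = 0.0655. Modified duration first:
  t   CF        PV=CF/(1+0.0655)^t    t·PV
  1       975.00       915.0634       915.0634
  2       975.00       858.8112     1,717.6224
  3       975.00       806.0171     2,418.0513
  4       975.00       756.4684     3,025.8737
  5       975.00       709.9657     3,549.8283
  6       975.00       666.3216     3,997.9296
  7       975.00       625.3605     4,377.5234
  8    10,975.00     6,606.5830    52,852.6641
  Σ                 11,944.5908    72,854.5562
P = 11,944.5908; D_Mac = 6.09938 yrs; D_mod = 6.09938/(1+0.0655) = 5.72443 yrs.
ΔP/P ≈ -D_mod · Δy = -5.72443 × (-0.022) = +0.125937 = +12.5937%.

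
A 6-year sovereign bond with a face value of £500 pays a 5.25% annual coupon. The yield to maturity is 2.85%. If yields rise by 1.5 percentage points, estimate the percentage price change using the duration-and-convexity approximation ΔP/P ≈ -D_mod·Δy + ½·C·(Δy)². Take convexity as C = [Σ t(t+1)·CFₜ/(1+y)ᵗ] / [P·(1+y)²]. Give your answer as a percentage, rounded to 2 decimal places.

-7.42%

With y = 0.0285:
  t   CF        PV=CF/(1+0.0285)^t    t·PV        t(t+1)·PV
  1        26.25        25.5226        25.5226          51.0452
  2        26.25        24.8154        49.6307         148.8922
  3        26.25        24.1277        72.3832         289.5327
  4        26.25        23.4591        93.8366         469.1828
  5        26.25        22.8091       114.0454         684.2725
  6       526.25       444.5968     2,667.5808      18,673.0656
  Σ                    565.3307     3,022.9993      20,315.9911
P = 565.3307; D_Mac = 5.34731 yrs; D_mod = 5.19914 yrs; C = 33.97245.
Duration effect: -5.19914 × (+0.015) = -0.077987
Convexity effect: 0.5 × 33.97245 × (0.015)² = +0.0038219
ΔP/P ≈ -0.077987 + 0.0038219 = -0.074165 = -7.4165%.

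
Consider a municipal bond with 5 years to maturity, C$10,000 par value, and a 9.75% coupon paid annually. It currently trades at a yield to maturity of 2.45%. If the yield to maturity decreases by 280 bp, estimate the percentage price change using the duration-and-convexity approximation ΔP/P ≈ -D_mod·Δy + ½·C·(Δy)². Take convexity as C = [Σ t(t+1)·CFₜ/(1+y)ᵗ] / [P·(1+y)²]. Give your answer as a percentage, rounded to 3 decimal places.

+12.683%

With y = 0.0245:
  t   CF        PV=CF/(1+0.0245)^t    t·PV        t(t+1)·PV
  1       975.00       951.6837       951.6837       1,903.3675
  2       975.00       928.9251     1,857.8502       5,573.5505
  3       975.00       906.7107     2,720.1320      10,880.5281
  4       975.00       885.0275     3,540.1100      17,700.5500
  5    10,975.00     9,723.9947    48,619.9737     291,719.8422
  Σ                 13,396.3417    57,689.7496     327,777.8382
P = 13,396.3417; D_Mac = 4.30638 yrs; D_mod = 4.20340 yrs; C = 23.31146.
Duration effect: -4.20340 × (-0.028) = +0.117695
Convexity effect: 0.5 × 23.31146 × (-0.028)² = +0.0091381
ΔP/P ≈ +0.117695 + 0.0091381 = +0.126833 = +12.6833%.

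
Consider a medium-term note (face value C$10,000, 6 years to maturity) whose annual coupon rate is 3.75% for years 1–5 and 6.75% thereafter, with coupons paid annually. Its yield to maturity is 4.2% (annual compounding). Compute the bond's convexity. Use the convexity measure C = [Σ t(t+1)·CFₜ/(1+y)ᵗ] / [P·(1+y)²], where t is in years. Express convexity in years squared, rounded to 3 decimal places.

With y = 0.042:
  t   CF        PV=CF/(1+0.042)^t    t·PV        t(t+1)·PV
  1       375.00       359.8848       359.8848         719.7697
  2       375.00       345.3789       690.7578       2,072.2735
  3       375.00       331.4577       994.3731       3,977.4924
  4       375.00       318.0976     1,272.3904       6,361.9520
  5       375.00       305.2760     1,526.3800       9,158.2802
  6    10,675.00     8,339.9140    50,039.4837     350,276.3861
  Σ                 10,000.0090    54,883.2699     372,566.1539
P = 10,000.0090.
Convexity = Σ t(t+1)·PV / [P·(1+y)²] = 372,566.1539 / (10,000.0090 × 1.085764) = 34.31370.

34.314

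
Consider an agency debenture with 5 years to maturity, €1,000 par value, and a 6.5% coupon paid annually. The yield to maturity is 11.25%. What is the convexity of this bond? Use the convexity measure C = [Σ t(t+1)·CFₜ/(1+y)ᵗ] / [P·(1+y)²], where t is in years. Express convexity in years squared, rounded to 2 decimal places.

With y = 0.1125:
  t   CF        PV=CF/(1+0.1125)^t    t·PV        t(t+1)·PV
  1        65.00        58.4270        58.4270         116.8539
  2        65.00        52.5186       105.0372         315.1117
  3        65.00        47.2077       141.6232         566.4930
  4        65.00        42.4339       169.7357         848.6786
  5     1,065.00       624.9561     3,124.7805      18,748.6829
  Σ                    825.5434     3,599.6037      20,595.8202
P = 825.5434.
Convexity = Σ t(t+1)·PV / [P·(1+y)²] = 20,595.8202 / (825.5434 × 1.237656) = 20.15762.

20.16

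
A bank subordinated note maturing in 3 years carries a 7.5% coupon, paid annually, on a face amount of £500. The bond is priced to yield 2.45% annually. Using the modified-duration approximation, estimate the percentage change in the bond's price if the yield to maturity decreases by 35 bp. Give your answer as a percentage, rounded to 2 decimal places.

Periodic yield y = 0.0245. Modified duration first:
  t   CF        PV=CF/(1+0.0245)^t    t·PV
  1        37.50        36.6032        36.6032
  2        37.50        35.7279        71.4558
  3       537.50       499.8533     1,499.5600
  Σ                    572.1844     1,607.6190
P = 572.1844; D_Mac = 2.80962 yrs; D_mod = 2.80962/(1+0.0245) = 2.74243 yrs.
ΔP/P ≈ -D_mod · Δy = -2.74243 × (-0.0035) = +0.009598 = +0.9598%.

+0.96%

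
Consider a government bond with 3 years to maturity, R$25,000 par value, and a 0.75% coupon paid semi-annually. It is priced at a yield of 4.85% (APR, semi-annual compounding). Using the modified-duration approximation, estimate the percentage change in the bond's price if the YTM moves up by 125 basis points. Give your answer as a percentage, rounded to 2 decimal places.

-3.62%

Periodic yield y = 0.02425. Modified duration first:
  t   CF        PV=CF/(1+0.02425)^t    t·PV
  1        93.75        91.5304        91.5304
  2        93.75        89.3633       178.7267
  3        93.75        87.2476       261.7427
  4        93.75        85.1819       340.7276
  5        93.75        83.1652       415.8258
  6    25,093.75    21,733.5030   130,401.0179
  Σ                 22,169.9913   131,689.5711
P = 22,169.9913; D_Mac = 5.93999 half-year periods = 2.97000 yrs; D_mod = 2.97000/(1+0.02425) = 2.89968 yrs.
ΔP/P ≈ -D_mod · Δy = -2.89968 × (+0.0125) = -0.036246 = -3.6246%.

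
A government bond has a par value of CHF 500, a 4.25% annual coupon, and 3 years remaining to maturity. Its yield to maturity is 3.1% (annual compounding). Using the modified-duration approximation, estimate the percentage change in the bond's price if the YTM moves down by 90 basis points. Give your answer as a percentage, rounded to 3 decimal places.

+2.515%

Periodic yield y = 0.031. Modified duration first:
  t   CF        PV=CF/(1+0.031)^t    t·PV
  1        21.25        20.6111        20.6111
  2        21.25        19.9913        39.9827
  3       521.25       475.6309     1,426.8927
  Σ                    516.2333     1,487.4864
P = 516.2333; D_Mac = 2.88142 yrs; D_mod = 2.88142/(1+0.031) = 2.79478 yrs.
ΔP/P ≈ -D_mod · Δy = -2.79478 × (-0.009) = +0.025153 = +2.5153%.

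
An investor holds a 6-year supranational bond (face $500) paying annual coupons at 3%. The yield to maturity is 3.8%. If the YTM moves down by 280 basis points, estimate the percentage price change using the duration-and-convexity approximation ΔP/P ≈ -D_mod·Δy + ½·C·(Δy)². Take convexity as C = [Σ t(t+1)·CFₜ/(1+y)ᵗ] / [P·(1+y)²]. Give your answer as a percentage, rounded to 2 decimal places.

With y = 0.038:
  t   CF        PV=CF/(1+0.038)^t    t·PV        t(t+1)·PV
  1        15.00        14.4509        14.4509          28.9017
  2        15.00        13.9218        27.8437          83.5310
  3        15.00        13.4122        40.2365         160.9461
  4        15.00        12.9212        51.6847         258.4234
  5        15.00        12.4481        62.2407         373.4442
  6       515.00       411.7400     2,470.4403      17,293.0819
  Σ                    478.8942     2,666.8967      18,198.3284
P = 478.8942; D_Mac = 5.56886 yrs; D_mod = 5.36499 yrs; C = 35.26933.
Duration effect: -5.36499 × (-0.028) = +0.150220
Convexity effect: 0.5 × 35.26933 × (-0.028)² = +0.0138256
ΔP/P ≈ +0.150220 + 0.0138256 = +0.164045 = +16.4045%.

+16.40%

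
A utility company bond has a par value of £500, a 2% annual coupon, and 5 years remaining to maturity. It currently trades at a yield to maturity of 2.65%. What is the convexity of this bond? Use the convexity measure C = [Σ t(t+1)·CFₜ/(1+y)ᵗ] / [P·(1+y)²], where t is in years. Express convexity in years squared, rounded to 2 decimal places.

With y = 0.0265:
  t   CF        PV=CF/(1+0.0265)^t    t·PV        t(t+1)·PV
  1        10.00         9.7418         9.7418          19.4837
  2        10.00         9.4903        18.9807          56.9421
  3        10.00         9.2453        27.7360         110.9441
  4        10.00         9.0067        36.0267         180.1334
  5       510.00       447.4818     2,237.4092      13,424.4550
  Σ                    484.9660     2,329.8944      13,791.9582
P = 484.9660.
Convexity = Σ t(t+1)·PV / [P·(1+y)²] = 13,791.9582 / (484.9660 × 1.053702) = 26.98962.

26.99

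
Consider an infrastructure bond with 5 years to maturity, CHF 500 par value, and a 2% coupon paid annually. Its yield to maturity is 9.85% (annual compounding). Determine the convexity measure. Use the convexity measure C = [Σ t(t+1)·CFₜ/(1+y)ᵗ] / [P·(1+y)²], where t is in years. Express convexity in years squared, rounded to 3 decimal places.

23.305

With y = 0.0985:
  t   CF        PV=CF/(1+0.0985)^t    t·PV        t(t+1)·PV
  1        10.00         9.1033         9.1033          18.2066
  2        10.00         8.2870        16.5741          49.7223
  3        10.00         7.5440        22.6319          90.5276
  4        10.00         6.8675        27.4701         137.3503
  5       510.00       318.8378     1,594.1892       9,565.1355
  Σ                    350.6397     1,669.9686       9,860.9423
P = 350.6397.
Convexity = Σ t(t+1)·PV / [P·(1+y)²] = 9,860.9423 / (350.6397 × 1.206702) = 23.30543.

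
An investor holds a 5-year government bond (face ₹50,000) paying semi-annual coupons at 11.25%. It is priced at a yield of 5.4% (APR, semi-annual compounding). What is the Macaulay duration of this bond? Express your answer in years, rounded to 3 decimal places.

Periodic yield y = 0.027. Discount each cash flow and weight by its period:
  t   CF        PV=CF/(1+0.027)^t    t·PV
  1     2,812.50     2,738.5589     2,738.5589
  2     2,812.50     2,666.5617     5,333.1235
  3     2,812.50     2,596.4574     7,789.3722
  4     2,812.50     2,528.1961    10,112.7844
  5     2,812.50     2,461.7294    12,308.6470
  6     2,812.50     2,397.0101    14,382.0608
  7     2,812.50     2,333.9923    16,337.9464
  8     2,812.50     2,272.6313    18,181.0503
  9     2,812.50     2,212.8834    19,915.9510
  10   52,812.50    40,460.5974   404,605.9735
  Σ                 62,668.6181   511,705.4680
Price P = Σ PV = 62,668.6181.
Macaulay duration = Σ(t·PV) / P = 511,705.4680 / 62,668.6181 = 8.16526 half-year periods.
In years: 8.16526 / 2 = 4.08263 years.

4.083 years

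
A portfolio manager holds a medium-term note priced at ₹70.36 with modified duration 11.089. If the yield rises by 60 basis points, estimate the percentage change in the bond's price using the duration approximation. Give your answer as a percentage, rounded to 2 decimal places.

Duration approximation: ΔP/P ≈ -D_mod · Δy = -11.089 × (+0.006) = -0.066534.
As a percentage: -6.6534%.

-6.65%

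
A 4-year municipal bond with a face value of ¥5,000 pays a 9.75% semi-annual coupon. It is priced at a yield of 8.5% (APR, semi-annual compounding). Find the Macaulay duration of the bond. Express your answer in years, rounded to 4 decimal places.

3.4202 years

Periodic yield y = 0.0425. Discount each cash flow and weight by its period:
  t   CF        PV=CF/(1+0.0425)^t    t·PV
  1       243.75       233.8129       233.8129
  2       243.75       224.2810       448.5620
  3       243.75       215.1377       645.4130
  4       243.75       206.3671       825.4682
  5       243.75       197.9540       989.7701
  6       243.75       189.8839     1,139.3037
  7       243.75       182.1429     1,275.0001
  8     5,243.75     3,758.6637    30,069.3096
  Σ                  5,208.2432    35,626.6395
Price P = Σ PV = 5,208.2432.
Macaulay duration = Σ(t·PV) / P = 35,626.6395 / 5,208.2432 = 6.84043 half-year periods.
In years: 6.84043 / 2 = 3.42022 years.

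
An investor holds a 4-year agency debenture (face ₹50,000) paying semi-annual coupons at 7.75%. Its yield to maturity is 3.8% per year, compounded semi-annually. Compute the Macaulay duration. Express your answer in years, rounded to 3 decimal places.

Periodic yield y = 0.019. Discount each cash flow and weight by its period:
  t   CF        PV=CF/(1+0.019)^t    t·PV
  1     1,937.50     1,901.3739     1,901.3739
  2     1,937.50     1,865.9214     3,731.8428
  3     1,937.50     1,831.1299     5,493.3898
  4     1,937.50     1,796.9872     7,187.9487
  5     1,937.50     1,763.4810     8,817.4051
  6     1,937.50     1,730.5996    10,383.5978
  7     1,937.50     1,698.3313    11,888.3194
  8    51,937.50    44,677.3668   357,418.9347
  Σ                 57,265.1912   406,822.8121
Price P = Σ PV = 57,265.1912.
Macaulay duration = Σ(t·PV) / P = 406,822.8121 / 57,265.1912 = 7.10419 half-year periods.
In years: 7.10419 / 2 = 3.55210 years.

3.552 years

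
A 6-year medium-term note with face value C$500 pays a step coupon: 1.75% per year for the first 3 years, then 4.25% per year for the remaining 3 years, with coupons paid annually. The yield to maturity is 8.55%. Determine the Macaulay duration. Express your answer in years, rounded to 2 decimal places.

5.63 years

Periodic yield y = 0.0855. Discount each cash flow and weight by its year:
  t   CF        PV=CF/(1+0.0855)^t    t·PV
  1         8.75         8.0608         8.0608
  2         8.75         7.4259        14.8518
  3         8.75         6.8410        20.5230
  4        21.25        15.3052        61.2209
  5        21.25        14.0997        70.4985
  6       521.25       318.6156     1,911.6939
  Σ                    370.3482     2,086.8488
Price P = Σ PV = 370.3482.
Macaulay duration = Σ(t·PV) / P = 2,086.8488 / 370.3482 = 5.63483 years.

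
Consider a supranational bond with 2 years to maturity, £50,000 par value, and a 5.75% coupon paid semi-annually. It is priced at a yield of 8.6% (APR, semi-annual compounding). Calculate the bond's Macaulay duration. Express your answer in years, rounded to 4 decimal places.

Periodic yield y = 0.043. Discount each cash flow and weight by its period:
  t   CF        PV=CF/(1+0.043)^t    t·PV
  1     1,437.50     1,378.2359     1,378.2359
  2     1,437.50     1,321.4150     2,642.8300
  3     1,437.50     1,266.9367     3,800.8102
  4    51,437.50    43,465.2937   173,861.1749
  Σ                 47,431.8813   181,683.0510
Price P = Σ PV = 47,431.8813.
Macaulay duration = Σ(t·PV) / P = 181,683.0510 / 47,431.8813 = 3.83040 half-year periods.
In years: 3.83040 / 2 = 1.91520 years.

1.9152 years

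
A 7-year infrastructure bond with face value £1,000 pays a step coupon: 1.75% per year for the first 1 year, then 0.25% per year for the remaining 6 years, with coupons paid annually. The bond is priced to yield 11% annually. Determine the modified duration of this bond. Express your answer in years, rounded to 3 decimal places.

Periodic yield y = 0.11. First find Macaulay duration:
  t   CF        PV=CF/(1+0.11)^t    t·PV
  1        17.50        15.7658        15.7658
  2         2.50         2.0291         4.0581
  3         2.50         1.8280         5.4839
  4         2.50         1.6468         6.5873
  5         2.50         1.4836         7.4181
  6         2.50         1.3366         8.0196
  7     1,002.50       482.8626     3,380.0379
  Σ                    506.9524     3,427.3708
P = 506.9524; Macaulay duration = 3,427.3708 / 506.9524 = 6.76073 years.
Modified duration = D_Mac / (1 + y) = 6.76073 / 1.11 = 6.09075 years.

6.091 years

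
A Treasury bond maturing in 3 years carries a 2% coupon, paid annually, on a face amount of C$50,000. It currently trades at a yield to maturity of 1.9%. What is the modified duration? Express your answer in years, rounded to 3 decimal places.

2.887 years

Periodic yield y = 0.019. First find Macaulay duration:
  t   CF        PV=CF/(1+0.019)^t    t·PV
  1     1,000.00       981.3543       981.3543
  2     1,000.00       963.0562     1,926.1124
  3    51,000.00    48,200.0650   144,600.1951
  Σ                 50,144.4755   147,507.6617
P = 50,144.4755; Macaulay duration = 147,507.6617 / 50,144.4755 = 2.94165 years.
Modified duration = D_Mac / (1 + y) = 2.94165 / 1.019 = 2.88680 years.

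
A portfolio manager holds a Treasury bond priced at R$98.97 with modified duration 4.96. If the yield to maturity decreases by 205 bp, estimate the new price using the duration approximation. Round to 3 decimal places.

Duration approximation: ΔP/P ≈ -D_mod · Δy = -4.96 × (-0.0205) = +0.101680.
New price ≈ 98.97 × (1 + 0.101680) = 109.0332696.

R$109.033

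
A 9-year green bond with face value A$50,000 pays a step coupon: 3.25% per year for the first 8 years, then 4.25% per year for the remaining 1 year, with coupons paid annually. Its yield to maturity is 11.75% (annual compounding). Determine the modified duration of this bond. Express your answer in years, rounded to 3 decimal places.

Periodic yield y = 0.1175. First find Macaulay duration:
  t   CF        PV=CF/(1+0.1175)^t    t·PV
  1     1,625.00     1,454.1387     1,454.1387
  2     1,625.00     1,301.2427     2,602.4854
  3     1,625.00     1,164.4230     3,493.2690
  4     1,625.00     1,041.9892     4,167.9570
  5     1,625.00       932.4289     4,662.1443
  6     1,625.00       834.3882     5,006.3294
  7     1,625.00       746.6561     5,226.5930
  8     1,625.00       668.1487     5,345.1894
  9    52,125.00    19,178.6610   172,607.9486
  Σ                 27,322.0765   204,566.0548
P = 27,322.0765; Macaulay duration = 204,566.0548 / 27,322.0765 = 7.48721 years.
Modified duration = D_Mac / (1 + y) = 7.48721 / 1.1175 = 6.69996 years.

6.700 years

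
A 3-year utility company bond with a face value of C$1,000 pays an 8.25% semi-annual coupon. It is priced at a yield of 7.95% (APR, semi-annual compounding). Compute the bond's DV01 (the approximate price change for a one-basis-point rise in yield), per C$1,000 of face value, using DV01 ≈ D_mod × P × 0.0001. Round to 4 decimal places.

C$0.2636

Periodic yield y = 0.03975.
  t   CF        PV=CF/(1+0.03975)^t    t·PV
  1        41.25        39.6730        39.6730
  2        41.25        38.1563        76.3126
  3        41.25        36.6976       110.0927
  4        41.25        35.2946       141.1784
  5        41.25        33.9453       169.7264
  6     1,041.25       824.1029     4,944.6174
  Σ                  1,007.8696     5,481.6004
P = 1,007.8696; D_Mac = 5.43880 half-year periods = 2.71940 yrs; D_mod = 2.61544 yrs.
DV01 ≈ 2.61544 × 1,007.8696 × 0.0001 = 0.263602.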